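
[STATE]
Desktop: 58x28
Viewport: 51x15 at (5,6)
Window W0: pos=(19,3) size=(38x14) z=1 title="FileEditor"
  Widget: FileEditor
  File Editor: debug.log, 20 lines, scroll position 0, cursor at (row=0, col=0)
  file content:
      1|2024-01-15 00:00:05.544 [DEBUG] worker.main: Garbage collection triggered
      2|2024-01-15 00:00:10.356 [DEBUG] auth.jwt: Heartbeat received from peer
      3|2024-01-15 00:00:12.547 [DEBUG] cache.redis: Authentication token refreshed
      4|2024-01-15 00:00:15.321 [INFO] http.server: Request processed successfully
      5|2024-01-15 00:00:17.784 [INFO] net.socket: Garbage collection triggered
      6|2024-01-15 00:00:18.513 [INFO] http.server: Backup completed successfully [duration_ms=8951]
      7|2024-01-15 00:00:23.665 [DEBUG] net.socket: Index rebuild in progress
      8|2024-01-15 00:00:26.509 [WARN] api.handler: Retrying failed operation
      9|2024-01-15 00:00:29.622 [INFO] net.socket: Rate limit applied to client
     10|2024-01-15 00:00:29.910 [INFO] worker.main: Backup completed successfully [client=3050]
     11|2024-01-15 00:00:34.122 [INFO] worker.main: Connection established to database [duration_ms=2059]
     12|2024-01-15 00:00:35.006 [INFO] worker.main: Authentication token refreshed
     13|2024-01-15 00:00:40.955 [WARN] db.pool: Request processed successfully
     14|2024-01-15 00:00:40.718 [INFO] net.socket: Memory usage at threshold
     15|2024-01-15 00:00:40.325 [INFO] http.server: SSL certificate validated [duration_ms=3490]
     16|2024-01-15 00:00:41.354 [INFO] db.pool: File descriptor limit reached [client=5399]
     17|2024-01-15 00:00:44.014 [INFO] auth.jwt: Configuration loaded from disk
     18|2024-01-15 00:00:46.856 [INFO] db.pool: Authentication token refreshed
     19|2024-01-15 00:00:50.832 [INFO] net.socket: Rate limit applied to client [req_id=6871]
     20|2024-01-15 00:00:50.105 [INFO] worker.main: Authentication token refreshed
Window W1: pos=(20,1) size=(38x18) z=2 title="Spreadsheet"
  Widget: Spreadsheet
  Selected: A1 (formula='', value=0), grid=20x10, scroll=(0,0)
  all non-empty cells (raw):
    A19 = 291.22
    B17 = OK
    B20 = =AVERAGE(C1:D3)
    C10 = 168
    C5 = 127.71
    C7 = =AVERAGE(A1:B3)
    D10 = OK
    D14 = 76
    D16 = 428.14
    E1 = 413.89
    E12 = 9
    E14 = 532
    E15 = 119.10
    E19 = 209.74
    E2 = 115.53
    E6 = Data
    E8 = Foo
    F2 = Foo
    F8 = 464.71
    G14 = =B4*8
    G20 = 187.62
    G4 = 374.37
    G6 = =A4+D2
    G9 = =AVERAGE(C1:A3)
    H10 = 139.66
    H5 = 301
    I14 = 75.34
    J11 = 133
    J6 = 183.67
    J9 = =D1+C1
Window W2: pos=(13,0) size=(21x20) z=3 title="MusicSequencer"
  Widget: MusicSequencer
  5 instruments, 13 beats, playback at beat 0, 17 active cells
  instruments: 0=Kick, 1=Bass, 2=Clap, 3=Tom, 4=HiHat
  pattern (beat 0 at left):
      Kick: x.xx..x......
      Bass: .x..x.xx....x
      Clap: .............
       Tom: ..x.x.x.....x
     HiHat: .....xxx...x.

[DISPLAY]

        ┃  Clap·············┃----------------------
        ┃   Tom··█·█·█·····█┃      0       0       
        ┃ HiHat·····███···█·┃      0       0       
        ┃                   ┃      0       0       
        ┃                   ┃      0       0       
        ┃                   ┃      0  127.71       
        ┃                   ┃      0       0       
        ┃                   ┃      0       0       
        ┃                   ┃      0       0       
        ┃                   ┃      0       0       
        ┃                   ┃      0     168OK     
        ┃                   ┃      0       0       
        ┃                   ┃━━━━━━━━━━━━━━━━━━━━━━
        ┗━━━━━━━━━━━━━━━━━━━┛                      
                                                   


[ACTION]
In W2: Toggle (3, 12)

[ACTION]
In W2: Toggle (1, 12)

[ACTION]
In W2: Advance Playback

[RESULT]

        ┃  Clap·············┃----------------------
        ┃   Tom··█·█·█······┃      0       0       
        ┃ HiHat·····███···█·┃      0       0       
        ┃                   ┃      0       0       
        ┃                   ┃      0       0       
        ┃                   ┃      0  127.71       
        ┃                   ┃      0       0       
        ┃                   ┃      0       0       
        ┃                   ┃      0       0       
        ┃                   ┃      0       0       
        ┃                   ┃      0     168OK     
        ┃                   ┃      0       0       
        ┃                   ┃━━━━━━━━━━━━━━━━━━━━━━
        ┗━━━━━━━━━━━━━━━━━━━┛                      
                                                   


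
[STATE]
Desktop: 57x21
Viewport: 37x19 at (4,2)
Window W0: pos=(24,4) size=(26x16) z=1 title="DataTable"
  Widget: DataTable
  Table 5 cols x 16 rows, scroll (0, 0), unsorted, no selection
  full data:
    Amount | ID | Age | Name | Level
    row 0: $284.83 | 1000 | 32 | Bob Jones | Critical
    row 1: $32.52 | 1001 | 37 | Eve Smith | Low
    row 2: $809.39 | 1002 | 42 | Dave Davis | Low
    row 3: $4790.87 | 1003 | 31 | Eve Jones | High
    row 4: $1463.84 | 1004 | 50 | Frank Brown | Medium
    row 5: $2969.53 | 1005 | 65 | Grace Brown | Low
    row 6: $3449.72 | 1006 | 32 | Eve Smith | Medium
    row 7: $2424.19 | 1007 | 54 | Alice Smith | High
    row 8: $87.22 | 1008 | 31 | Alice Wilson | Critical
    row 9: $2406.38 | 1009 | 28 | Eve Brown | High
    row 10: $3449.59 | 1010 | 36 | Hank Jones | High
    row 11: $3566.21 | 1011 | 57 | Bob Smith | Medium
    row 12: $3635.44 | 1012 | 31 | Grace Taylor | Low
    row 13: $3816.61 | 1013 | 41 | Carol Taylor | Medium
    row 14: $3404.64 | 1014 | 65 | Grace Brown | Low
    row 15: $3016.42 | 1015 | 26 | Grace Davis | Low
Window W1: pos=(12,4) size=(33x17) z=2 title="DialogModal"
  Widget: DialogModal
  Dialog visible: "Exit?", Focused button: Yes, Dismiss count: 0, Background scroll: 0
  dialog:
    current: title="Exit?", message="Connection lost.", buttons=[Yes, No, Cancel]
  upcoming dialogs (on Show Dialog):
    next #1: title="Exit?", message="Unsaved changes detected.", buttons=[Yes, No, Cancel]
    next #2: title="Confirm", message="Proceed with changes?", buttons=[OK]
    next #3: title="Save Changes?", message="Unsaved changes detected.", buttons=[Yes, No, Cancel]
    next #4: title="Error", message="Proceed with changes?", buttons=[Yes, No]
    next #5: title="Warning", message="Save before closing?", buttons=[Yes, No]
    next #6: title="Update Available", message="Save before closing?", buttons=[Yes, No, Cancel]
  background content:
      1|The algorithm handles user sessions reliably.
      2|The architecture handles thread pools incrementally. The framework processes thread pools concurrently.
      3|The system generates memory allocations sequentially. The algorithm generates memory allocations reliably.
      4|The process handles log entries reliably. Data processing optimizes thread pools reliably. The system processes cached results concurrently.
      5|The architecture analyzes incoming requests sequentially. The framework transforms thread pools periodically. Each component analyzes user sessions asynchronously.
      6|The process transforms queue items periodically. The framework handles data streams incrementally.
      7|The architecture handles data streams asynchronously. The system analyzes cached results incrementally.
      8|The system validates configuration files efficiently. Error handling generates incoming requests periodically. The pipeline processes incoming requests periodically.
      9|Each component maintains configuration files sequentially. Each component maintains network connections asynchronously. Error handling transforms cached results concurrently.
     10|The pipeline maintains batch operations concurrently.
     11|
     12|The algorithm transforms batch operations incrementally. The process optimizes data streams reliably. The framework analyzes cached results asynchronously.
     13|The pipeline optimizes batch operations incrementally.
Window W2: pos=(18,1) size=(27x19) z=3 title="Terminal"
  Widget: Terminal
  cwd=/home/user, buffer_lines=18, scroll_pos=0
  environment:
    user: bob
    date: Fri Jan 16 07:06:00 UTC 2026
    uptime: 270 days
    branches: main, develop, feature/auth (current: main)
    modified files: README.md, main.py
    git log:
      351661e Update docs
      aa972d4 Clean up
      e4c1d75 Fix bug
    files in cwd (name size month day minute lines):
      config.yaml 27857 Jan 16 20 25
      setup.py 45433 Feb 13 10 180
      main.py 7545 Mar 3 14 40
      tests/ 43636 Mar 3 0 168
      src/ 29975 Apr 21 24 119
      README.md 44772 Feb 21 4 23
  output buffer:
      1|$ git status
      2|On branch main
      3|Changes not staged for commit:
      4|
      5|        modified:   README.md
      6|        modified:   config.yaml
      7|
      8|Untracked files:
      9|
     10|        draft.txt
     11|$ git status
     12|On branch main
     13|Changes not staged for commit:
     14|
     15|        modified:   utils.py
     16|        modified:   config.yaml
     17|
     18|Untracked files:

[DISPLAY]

              ┃ Terminal             
              ┠──────────────────────
        ┏━━━━━┃$ git status          
        ┃ Dial┃On branch main        
        ┠─────┃Changes not staged for
        ┃The a┃                      
        ┃The a┃        modified:   RE
        ┃The s┃        modified:   co
        ┃The p┃                      
        ┃The ┌┃Untracked files:      
        ┃The │┃                      
        ┃The │┃        draft.txt     
        ┃The │┃$ git status          
        ┃Each└┃On branch main        
        ┃The p┃Changes not staged for
        ┃     ┃                      
        ┃The a┃        modified:   ut
        ┃The p┗━━━━━━━━━━━━━━━━━━━━━━
        ┗━━━━━━━━━━━━━━━━━━━━━━━━━━━━


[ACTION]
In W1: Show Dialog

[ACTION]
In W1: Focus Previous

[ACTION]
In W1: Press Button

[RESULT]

              ┃ Terminal             
              ┠──────────────────────
        ┏━━━━━┃$ git status          
        ┃ Dial┃On branch main        
        ┠─────┃Changes not staged for
        ┃The a┃                      
        ┃The a┃        modified:   RE
        ┃The s┃        modified:   co
        ┃The p┃                      
        ┃The a┃Untracked files:      
        ┃The p┃                      
        ┃The a┃        draft.txt     
        ┃The s┃$ git status          
        ┃Each ┃On branch main        
        ┃The p┃Changes not staged for
        ┃     ┃                      
        ┃The a┃        modified:   ut
        ┃The p┗━━━━━━━━━━━━━━━━━━━━━━
        ┗━━━━━━━━━━━━━━━━━━━━━━━━━━━━


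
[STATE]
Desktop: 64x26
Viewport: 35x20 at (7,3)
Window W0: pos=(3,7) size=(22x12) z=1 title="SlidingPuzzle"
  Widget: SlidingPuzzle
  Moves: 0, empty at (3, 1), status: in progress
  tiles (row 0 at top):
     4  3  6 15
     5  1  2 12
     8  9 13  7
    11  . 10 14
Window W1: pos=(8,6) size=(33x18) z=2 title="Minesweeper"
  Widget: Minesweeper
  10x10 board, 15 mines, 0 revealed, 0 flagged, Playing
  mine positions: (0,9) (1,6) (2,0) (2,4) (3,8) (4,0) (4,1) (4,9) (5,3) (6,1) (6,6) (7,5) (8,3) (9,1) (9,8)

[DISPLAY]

                                   
                                   
                                   
 ┏━━━━━━━━━━━━━━━━━━━━━━━━━━━━━━━┓ 
━┃ Minesweeper                   ┃ 
i┠───────────────────────────────┨ 
─┃■■■■■■■■■■                     ┃ 
─┃■■■■■■■■■■                     ┃ 
4┃■■■■■■■■■■                     ┃ 
─┃■■■■■■■■■■                     ┃ 
5┃■■■■■■■■■■                     ┃ 
─┃■■■■■■■■■■                     ┃ 
8┃■■■■■■■■■■                     ┃ 
─┃■■■■■■■■■■                     ┃ 
1┃■■■■■■■■■■                     ┃ 
━┃■■■■■■■■■■                     ┃ 
 ┃                               ┃ 
 ┃                               ┃ 
 ┃                               ┃ 
 ┃                               ┃ 


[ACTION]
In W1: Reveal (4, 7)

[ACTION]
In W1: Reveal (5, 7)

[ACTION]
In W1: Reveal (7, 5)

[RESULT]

                                   
                                   
                                   
 ┏━━━━━━━━━━━━━━━━━━━━━━━━━━━━━━━┓ 
━┃ Minesweeper                   ┃ 
i┠───────────────────────────────┨ 
─┃■■■■■■■■■✹                     ┃ 
─┃■■■■■■✹■■■                     ┃ 
4┃✹■■■✹■■■■■                     ┃ 
─┃■■■■■■■■✹■                     ┃ 
5┃✹✹■■■■■1■✹                     ┃ 
─┃■■■✹■■■1■■                     ┃ 
8┃■✹■■■■✹■■■                     ┃ 
─┃■■■■■✹■■■■                     ┃ 
1┃■■■✹■■■■■■                     ┃ 
━┃■✹■■■■■■✹■                     ┃ 
 ┃                               ┃ 
 ┃                               ┃ 
 ┃                               ┃ 
 ┃                               ┃ 


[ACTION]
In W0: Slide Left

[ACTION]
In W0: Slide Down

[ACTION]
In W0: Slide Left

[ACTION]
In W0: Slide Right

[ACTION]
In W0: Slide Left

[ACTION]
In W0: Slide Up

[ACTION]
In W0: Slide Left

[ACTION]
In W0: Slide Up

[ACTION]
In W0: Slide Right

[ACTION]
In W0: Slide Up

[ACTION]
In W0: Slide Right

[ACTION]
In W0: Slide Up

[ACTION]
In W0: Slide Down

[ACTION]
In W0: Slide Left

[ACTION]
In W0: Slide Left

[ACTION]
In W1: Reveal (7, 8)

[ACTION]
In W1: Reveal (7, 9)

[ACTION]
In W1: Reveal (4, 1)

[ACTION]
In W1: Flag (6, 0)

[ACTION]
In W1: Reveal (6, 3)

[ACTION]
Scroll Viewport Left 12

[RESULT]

                                   
                                   
                                   
        ┏━━━━━━━━━━━━━━━━━━━━━━━━━━
   ┏━━━━┃ Minesweeper              
   ┃ Sli┠──────────────────────────
   ┠────┃■■■■■■■■■✹                
   ┃┌───┃■■■■■■✹■■■                
   ┃│  4┃✹■■■✹■■■■■                
   ┃├───┃■■■■■■■■✹■                
   ┃│  5┃✹✹■■■■■1■✹                
   ┃├───┃■■■✹■■■1■■                
   ┃│  8┃■✹■■■■✹■■■                
   ┃├───┃■■■■■✹■■■■                
   ┃│ 11┃■■■✹■■■■■■                
   ┗━━━━┃■✹■■■■■■✹■                
        ┃                          
        ┃                          
        ┃                          
        ┃                          


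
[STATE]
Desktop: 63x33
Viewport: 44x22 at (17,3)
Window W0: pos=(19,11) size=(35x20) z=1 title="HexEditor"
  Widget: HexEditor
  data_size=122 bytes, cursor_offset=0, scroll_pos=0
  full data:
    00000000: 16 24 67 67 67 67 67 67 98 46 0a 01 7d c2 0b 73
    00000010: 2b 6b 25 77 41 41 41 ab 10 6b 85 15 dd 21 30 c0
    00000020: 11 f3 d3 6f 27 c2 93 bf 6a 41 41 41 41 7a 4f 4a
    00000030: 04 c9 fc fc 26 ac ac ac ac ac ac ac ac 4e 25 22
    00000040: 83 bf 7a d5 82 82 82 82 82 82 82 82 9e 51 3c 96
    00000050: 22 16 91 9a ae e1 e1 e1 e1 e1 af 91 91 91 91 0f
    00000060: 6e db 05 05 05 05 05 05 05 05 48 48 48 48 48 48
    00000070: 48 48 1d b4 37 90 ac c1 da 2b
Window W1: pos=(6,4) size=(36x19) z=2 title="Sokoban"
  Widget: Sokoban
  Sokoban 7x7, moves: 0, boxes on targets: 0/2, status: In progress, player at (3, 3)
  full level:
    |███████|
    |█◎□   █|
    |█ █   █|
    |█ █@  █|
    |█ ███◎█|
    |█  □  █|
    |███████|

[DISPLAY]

                                            
━━━━━━━━━━━━━━━━━━━━━━━━┓                   
                        ┃                   
────────────────────────┨                   
                        ┃                   
                        ┃                   
                        ┃                   
                        ┃                   
                        ┃━━━━━━━━━━━┓       
                        ┃           ┃       
                        ┃───────────┨       
0/2                     ┃67 67 67 67┃       
                        ┃41 41 41 ab┃       
                        ┃27 c2 93 bf┃       
                        ┃26 ac ac ac┃       
                        ┃82 82 82 82┃       
                        ┃ae e1 e1 e1┃       
                        ┃05 05 05 05┃       
                        ┃37 90 ac c1┃       
━━━━━━━━━━━━━━━━━━━━━━━━┛           ┃       
  ┃                                 ┃       
  ┃                                 ┃       


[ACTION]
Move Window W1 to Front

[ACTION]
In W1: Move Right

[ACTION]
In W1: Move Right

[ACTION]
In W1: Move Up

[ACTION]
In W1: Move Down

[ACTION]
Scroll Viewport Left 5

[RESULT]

                                            
━━━━━━━━━━━━━━━━━━━━━━━━━━━━━┓              
ban                          ┃              
─────────────────────────────┨              
██                           ┃              
 █                           ┃              
 █                           ┃              
@█                           ┃              
◎█                           ┃━━━━━━━━━━━┓  
 █                           ┃           ┃  
██                           ┃───────────┨  
: 4  0/2                     ┃67 67 67 67┃  
                             ┃41 41 41 ab┃  
                             ┃27 c2 93 bf┃  
                             ┃26 ac ac ac┃  
                             ┃82 82 82 82┃  
                             ┃ae e1 e1 e1┃  
                             ┃05 05 05 05┃  
                             ┃37 90 ac c1┃  
━━━━━━━━━━━━━━━━━━━━━━━━━━━━━┛           ┃  
       ┃                                 ┃  
       ┃                                 ┃  


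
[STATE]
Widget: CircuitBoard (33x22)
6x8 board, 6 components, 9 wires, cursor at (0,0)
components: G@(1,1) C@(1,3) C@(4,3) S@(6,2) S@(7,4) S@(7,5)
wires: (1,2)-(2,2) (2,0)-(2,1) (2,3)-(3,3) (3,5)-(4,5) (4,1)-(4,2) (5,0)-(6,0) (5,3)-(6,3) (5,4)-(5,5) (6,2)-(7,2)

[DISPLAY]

   0 1 2 3 4 5                   
0  [.]                           
                                 
1       G   ·   C                
            │                    
2   · ─ ·   ·   ·                
                │                
3               ·       ·        
                        │        
4       · ─ ·   C       ·        
                                 
5   ·           ·   · ─ ·        
    │           │                
6   ·       S   ·                
            │                    
7           ·       S   S        
Cursor: (0,0)                    
                                 
                                 
                                 
                                 
                                 


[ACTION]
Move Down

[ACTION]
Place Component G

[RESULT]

   0 1 2 3 4 5                   
0                                
                                 
1  [G]  G   ·   C                
            │                    
2   · ─ ·   ·   ·                
                │                
3               ·       ·        
                        │        
4       · ─ ·   C       ·        
                                 
5   ·           ·   · ─ ·        
    │           │                
6   ·       S   ·                
            │                    
7           ·       S   S        
Cursor: (1,0)                    
                                 
                                 
                                 
                                 
                                 


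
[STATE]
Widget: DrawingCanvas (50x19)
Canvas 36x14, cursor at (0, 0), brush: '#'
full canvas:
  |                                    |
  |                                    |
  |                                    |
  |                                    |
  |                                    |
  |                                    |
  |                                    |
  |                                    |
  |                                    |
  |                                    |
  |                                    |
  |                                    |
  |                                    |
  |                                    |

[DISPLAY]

+                                                 
                                                  
                                                  
                                                  
                                                  
                                                  
                                                  
                                                  
                                                  
                                                  
                                                  
                                                  
                                                  
                                                  
                                                  
                                                  
                                                  
                                                  
                                                  


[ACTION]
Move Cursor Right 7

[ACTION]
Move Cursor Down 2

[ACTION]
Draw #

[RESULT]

                                                  
                                                  
       #                                          
                                                  
                                                  
                                                  
                                                  
                                                  
                                                  
                                                  
                                                  
                                                  
                                                  
                                                  
                                                  
                                                  
                                                  
                                                  
                                                  


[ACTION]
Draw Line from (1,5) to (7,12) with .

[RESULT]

                                                  
     .                                            
      .#                                          
       .                                          
        ..                                        
          .                                       
           .                                      
            .                                     
                                                  
                                                  
                                                  
                                                  
                                                  
                                                  
                                                  
                                                  
                                                  
                                                  
                                                  


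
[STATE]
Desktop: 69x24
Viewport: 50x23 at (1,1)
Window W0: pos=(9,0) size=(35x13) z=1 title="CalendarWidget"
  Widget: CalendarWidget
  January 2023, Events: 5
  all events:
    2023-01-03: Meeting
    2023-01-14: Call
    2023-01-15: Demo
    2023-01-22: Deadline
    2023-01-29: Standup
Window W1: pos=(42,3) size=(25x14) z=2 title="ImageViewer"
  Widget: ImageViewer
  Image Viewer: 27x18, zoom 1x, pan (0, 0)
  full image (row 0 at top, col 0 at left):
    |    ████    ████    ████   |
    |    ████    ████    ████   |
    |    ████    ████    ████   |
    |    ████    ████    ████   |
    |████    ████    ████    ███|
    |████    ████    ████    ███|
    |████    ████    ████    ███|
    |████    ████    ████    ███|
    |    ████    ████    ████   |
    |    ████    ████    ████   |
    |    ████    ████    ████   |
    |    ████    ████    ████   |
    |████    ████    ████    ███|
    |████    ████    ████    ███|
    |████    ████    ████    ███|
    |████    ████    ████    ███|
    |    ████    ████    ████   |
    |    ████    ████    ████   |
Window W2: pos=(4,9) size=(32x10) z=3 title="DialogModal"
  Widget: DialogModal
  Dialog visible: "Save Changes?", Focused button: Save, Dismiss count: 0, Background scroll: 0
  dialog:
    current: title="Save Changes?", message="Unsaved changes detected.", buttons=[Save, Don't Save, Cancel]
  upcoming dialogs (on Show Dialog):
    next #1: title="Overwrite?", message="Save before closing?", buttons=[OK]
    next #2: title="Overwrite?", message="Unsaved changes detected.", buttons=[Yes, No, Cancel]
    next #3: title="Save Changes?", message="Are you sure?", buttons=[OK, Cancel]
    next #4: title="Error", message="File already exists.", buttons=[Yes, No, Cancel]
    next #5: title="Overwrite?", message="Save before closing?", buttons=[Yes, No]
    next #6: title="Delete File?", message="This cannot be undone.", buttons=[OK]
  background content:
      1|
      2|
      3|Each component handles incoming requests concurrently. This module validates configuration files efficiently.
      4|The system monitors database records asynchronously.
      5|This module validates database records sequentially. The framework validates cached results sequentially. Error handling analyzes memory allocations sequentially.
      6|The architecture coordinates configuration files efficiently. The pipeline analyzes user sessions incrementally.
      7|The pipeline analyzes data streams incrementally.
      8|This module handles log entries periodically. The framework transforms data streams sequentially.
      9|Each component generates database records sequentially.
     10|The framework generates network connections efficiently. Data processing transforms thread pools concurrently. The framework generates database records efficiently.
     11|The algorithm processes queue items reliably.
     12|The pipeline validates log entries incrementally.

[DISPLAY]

        ┃ CalendarWidget                  ┃       
        ┠─────────────────────────────────┨       
        ┃           January 2023         ┏━━━━━━━━
        ┃Mo Tu We Th Fr Sa Su            ┃ ImageVi
        ┃                   1            ┠────────
        ┃ 2  3*  4  5  6  7  8           ┃    ████
        ┃ 9 10 11 12 13 14* 15*          ┃    ████
        ┃16 17 18 19 20 21 22*           ┃    ████
   ┏━━━━━━━━━━━━━━━━━━━━━━━━━━━━━━┓      ┃    ████
   ┃ DialogModal                  ┃      ┃████    
   ┠──────────────────────────────┨      ┃████    
   ┃  ┌────────────────────────┐  ┃━━━━━━┃████    
   ┃  │     Save Changes?      │  ┃      ┃████    
   ┃Ea│Unsaved changes detected│in┃      ┃    ████
   ┃Th│[Save]  Don't Save   Can│ r┃      ┃    ████
   ┃Th└────────────────────────┘se┃      ┗━━━━━━━━
   ┃The architecture coordinates c┃               
   ┗━━━━━━━━━━━━━━━━━━━━━━━━━━━━━━┛               
                                                  
                                                  
                                                  
                                                  
                                                  


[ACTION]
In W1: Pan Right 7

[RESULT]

        ┃ CalendarWidget                  ┃       
        ┠─────────────────────────────────┨       
        ┃           January 2023         ┏━━━━━━━━
        ┃Mo Tu We Th Fr Sa Su            ┃ ImageVi
        ┃                   1            ┠────────
        ┃ 2  3*  4  5  6  7  8           ┃█    ███
        ┃ 9 10 11 12 13 14* 15*          ┃█    ███
        ┃16 17 18 19 20 21 22*           ┃█    ███
   ┏━━━━━━━━━━━━━━━━━━━━━━━━━━━━━━┓      ┃█    ███
   ┃ DialogModal                  ┃      ┃ ████   
   ┠──────────────────────────────┨      ┃ ████   
   ┃  ┌────────────────────────┐  ┃━━━━━━┃ ████   
   ┃  │     Save Changes?      │  ┃      ┃ ████   
   ┃Ea│Unsaved changes detected│in┃      ┃█    ███
   ┃Th│[Save]  Don't Save   Can│ r┃      ┃█    ███
   ┃Th└────────────────────────┘se┃      ┗━━━━━━━━
   ┃The architecture coordinates c┃               
   ┗━━━━━━━━━━━━━━━━━━━━━━━━━━━━━━┛               
                                                  
                                                  
                                                  
                                                  
                                                  


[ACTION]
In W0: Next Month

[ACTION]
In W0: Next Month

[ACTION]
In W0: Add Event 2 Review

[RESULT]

        ┃ CalendarWidget                  ┃       
        ┠─────────────────────────────────┨       
        ┃            March 2023          ┏━━━━━━━━
        ┃Mo Tu We Th Fr Sa Su            ┃ ImageVi
        ┃       1  2*  3  4  5           ┠────────
        ┃ 6  7  8  9 10 11 12            ┃█    ███
        ┃13 14 15 16 17 18 19            ┃█    ███
        ┃20 21 22 23 24 25 26            ┃█    ███
   ┏━━━━━━━━━━━━━━━━━━━━━━━━━━━━━━┓      ┃█    ███
   ┃ DialogModal                  ┃      ┃ ████   
   ┠──────────────────────────────┨      ┃ ████   
   ┃  ┌────────────────────────┐  ┃━━━━━━┃ ████   
   ┃  │     Save Changes?      │  ┃      ┃ ████   
   ┃Ea│Unsaved changes detected│in┃      ┃█    ███
   ┃Th│[Save]  Don't Save   Can│ r┃      ┃█    ███
   ┃Th└────────────────────────┘se┃      ┗━━━━━━━━
   ┃The architecture coordinates c┃               
   ┗━━━━━━━━━━━━━━━━━━━━━━━━━━━━━━┛               
                                                  
                                                  
                                                  
                                                  
                                                  


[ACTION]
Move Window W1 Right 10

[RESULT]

        ┃ CalendarWidget                  ┃       
        ┠─────────────────────────────────┨       
        ┃            March 2023           ┃┏━━━━━━
        ┃Mo Tu We Th Fr Sa Su             ┃┃ Image
        ┃       1  2*  3  4  5            ┃┠──────
        ┃ 6  7  8  9 10 11 12             ┃┃█    █
        ┃13 14 15 16 17 18 19             ┃┃█    █
        ┃20 21 22 23 24 25 26             ┃┃█    █
   ┏━━━━━━━━━━━━━━━━━━━━━━━━━━━━━━┓       ┃┃█    █
   ┃ DialogModal                  ┃       ┃┃ ████ 
   ┠──────────────────────────────┨       ┃┃ ████ 
   ┃  ┌────────────────────────┐  ┃━━━━━━━┛┃ ████ 
   ┃  │     Save Changes?      │  ┃        ┃ ████ 
   ┃Ea│Unsaved changes detected│in┃        ┃█    █
   ┃Th│[Save]  Don't Save   Can│ r┃        ┃█    █
   ┃Th└────────────────────────┘se┃        ┗━━━━━━
   ┃The architecture coordinates c┃               
   ┗━━━━━━━━━━━━━━━━━━━━━━━━━━━━━━┛               
                                                  
                                                  
                                                  
                                                  
                                                  


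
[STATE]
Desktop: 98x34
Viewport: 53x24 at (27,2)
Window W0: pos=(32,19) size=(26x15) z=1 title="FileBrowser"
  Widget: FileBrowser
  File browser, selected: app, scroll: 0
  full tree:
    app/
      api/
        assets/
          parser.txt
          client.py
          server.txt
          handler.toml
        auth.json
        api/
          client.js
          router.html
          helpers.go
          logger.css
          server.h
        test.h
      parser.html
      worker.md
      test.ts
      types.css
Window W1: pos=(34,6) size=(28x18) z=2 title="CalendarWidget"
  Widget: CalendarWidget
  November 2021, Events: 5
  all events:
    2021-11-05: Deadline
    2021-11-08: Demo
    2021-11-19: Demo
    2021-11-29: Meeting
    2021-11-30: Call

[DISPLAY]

                                                     
                                                     
                                                     
                                                     
       ┏━━━━━━━━━━━━━━━━━━━━━━━━━━┓                  
       ┃ CalendarWidget           ┃                  
       ┠──────────────────────────┨                  
       ┃      November 2021       ┃                  
       ┃Mo Tu We Th Fr Sa Su      ┃                  
       ┃ 1  2  3  4  5*  6  7     ┃                  
       ┃ 8*  9 10 11 12 13 14     ┃                  
       ┃15 16 17 18 19* 20 21     ┃                  
       ┃22 23 24 25 26 27 28      ┃                  
       ┃29* 30*                   ┃                  
       ┃                          ┃                  
       ┃                          ┃                  
       ┃                          ┃                  
     ┏━┃                          ┃                  
     ┃ ┃                          ┃                  
     ┠─┃                          ┃                  
     ┃>┃                          ┃                  
     ┃ ┗━━━━━━━━━━━━━━━━━━━━━━━━━━┛                  
     ┃    parser.html         ┃                      
     ┃    worker.md           ┃                      


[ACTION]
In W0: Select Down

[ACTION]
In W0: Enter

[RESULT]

                                                     
                                                     
                                                     
                                                     
       ┏━━━━━━━━━━━━━━━━━━━━━━━━━━┓                  
       ┃ CalendarWidget           ┃                  
       ┠──────────────────────────┨                  
       ┃      November 2021       ┃                  
       ┃Mo Tu We Th Fr Sa Su      ┃                  
       ┃ 1  2  3  4  5*  6  7     ┃                  
       ┃ 8*  9 10 11 12 13 14     ┃                  
       ┃15 16 17 18 19* 20 21     ┃                  
       ┃22 23 24 25 26 27 28      ┃                  
       ┃29* 30*                   ┃                  
       ┃                          ┃                  
       ┃                          ┃                  
       ┃                          ┃                  
     ┏━┃                          ┃                  
     ┃ ┃                          ┃                  
     ┠─┃                          ┃                  
     ┃ ┃                          ┃                  
     ┃ ┗━━━━━━━━━━━━━━━━━━━━━━━━━━┛                  
     ┃      [+] assets/       ┃                      
     ┃      auth.json         ┃                      


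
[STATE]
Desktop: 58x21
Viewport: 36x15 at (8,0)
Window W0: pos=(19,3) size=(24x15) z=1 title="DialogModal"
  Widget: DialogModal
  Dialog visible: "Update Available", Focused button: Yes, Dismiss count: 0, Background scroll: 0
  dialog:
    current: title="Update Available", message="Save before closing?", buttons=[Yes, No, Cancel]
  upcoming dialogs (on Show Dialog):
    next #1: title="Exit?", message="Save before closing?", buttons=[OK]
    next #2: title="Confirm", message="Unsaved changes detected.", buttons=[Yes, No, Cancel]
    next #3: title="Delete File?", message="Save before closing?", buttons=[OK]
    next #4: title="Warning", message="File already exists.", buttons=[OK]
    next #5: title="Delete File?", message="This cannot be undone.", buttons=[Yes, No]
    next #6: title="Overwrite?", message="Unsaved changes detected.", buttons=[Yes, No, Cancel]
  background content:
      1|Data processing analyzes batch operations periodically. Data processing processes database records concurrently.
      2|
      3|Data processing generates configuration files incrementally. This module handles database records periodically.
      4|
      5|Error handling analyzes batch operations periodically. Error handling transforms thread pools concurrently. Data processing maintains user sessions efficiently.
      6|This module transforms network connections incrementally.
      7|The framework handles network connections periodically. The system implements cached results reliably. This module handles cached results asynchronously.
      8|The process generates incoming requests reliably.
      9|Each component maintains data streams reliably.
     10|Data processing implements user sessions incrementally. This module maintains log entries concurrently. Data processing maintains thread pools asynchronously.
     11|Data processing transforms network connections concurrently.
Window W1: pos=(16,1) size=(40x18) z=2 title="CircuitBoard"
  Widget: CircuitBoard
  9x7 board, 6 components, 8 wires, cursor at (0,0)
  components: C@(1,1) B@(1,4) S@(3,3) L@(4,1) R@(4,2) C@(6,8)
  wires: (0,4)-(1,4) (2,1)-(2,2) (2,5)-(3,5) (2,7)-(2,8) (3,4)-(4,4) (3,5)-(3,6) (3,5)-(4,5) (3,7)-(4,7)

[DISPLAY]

                                    
        ┏━━━━━━━━━━━━━━━━━━━━━━━━━━━
        ┃ CircuitBoard              
        ┠───────────────────────────
        ┃   0 1 2 3 4 5 6 7 8       
        ┃0  [.]              ·      
        ┃                    │      
        ┃1       C           B      
        ┃                           
        ┃2       · ─ ·           ·  
        ┃                        │  
        ┃3               S   ·   · ─
        ┃                    │   │  
        ┃4       L   R       ·   ·  
        ┃                           


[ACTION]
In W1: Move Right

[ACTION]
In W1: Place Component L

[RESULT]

                                    
        ┏━━━━━━━━━━━━━━━━━━━━━━━━━━━
        ┃ CircuitBoard              
        ┠───────────────────────────
        ┃   0 1 2 3 4 5 6 7 8       
        ┃0      [L]          ·      
        ┃                    │      
        ┃1       C           B      
        ┃                           
        ┃2       · ─ ·           ·  
        ┃                        │  
        ┃3               S   ·   · ─
        ┃                    │   │  
        ┃4       L   R       ·   ·  
        ┃                           
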